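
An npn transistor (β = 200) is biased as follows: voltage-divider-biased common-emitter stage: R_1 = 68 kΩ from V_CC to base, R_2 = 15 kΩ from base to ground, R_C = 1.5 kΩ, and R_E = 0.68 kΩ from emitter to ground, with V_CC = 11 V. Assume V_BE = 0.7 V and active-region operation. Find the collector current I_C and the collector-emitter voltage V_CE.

Thevenize the base divider: V_Th = V_CC·R_2/(R_1+R_2) = 11×15/83 = 1.99 V, R_Th = R_1‖R_2 = 12.3 kΩ.
Base-emitter loop: V_Th = I_B·R_Th + V_BE + (β+1)I_B·R_E, so I_B = (1.99 − 0.7) / (12.3 + 201×0.68) = 0.00865 mA.
I_C = β·I_B = 200×0.00865 = 1.73 mA, and I_E = (β+1)I_B = 1.74 mA.
V_CE = V_CC − I_C·R_C − I_E·R_E = 11 − 1.73×1.5 − 1.74×0.68 = 7.22 V.
V_CE = 7.22 V > 0.2 V confirms active-region operation.

I_C ≈ 1.7 mA, V_CE ≈ 7.2 V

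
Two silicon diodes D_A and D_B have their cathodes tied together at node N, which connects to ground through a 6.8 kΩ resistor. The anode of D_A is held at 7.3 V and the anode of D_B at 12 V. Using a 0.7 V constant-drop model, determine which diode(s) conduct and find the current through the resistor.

Assume both conduct. Then node N would need to be at both 7.3−0.7 = 6.6 V and 12−0.7 = 11.3 V, which is impossible.
Assume only D_B conducts: V_N = 12 − 0.7 = 11.3 V, so I_R = 11.3/6.8 = 1.66 mA.
Check D_A: its anode-to-cathode voltage is 7.3 − 11.3 = -4 V < 0.7 V, so it is off. The assumption is consistent.

Only D_B conducts; I_R ≈ 1.7 mA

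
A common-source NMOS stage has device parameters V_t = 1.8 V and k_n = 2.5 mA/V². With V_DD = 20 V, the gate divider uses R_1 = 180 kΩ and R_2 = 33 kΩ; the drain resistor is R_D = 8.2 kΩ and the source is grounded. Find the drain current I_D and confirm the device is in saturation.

V_G = V_DD·R_2/(R_1+R_2) = 20×33/213 = 3.1 V. With the source grounded, V_GS = V_G = 3.1 V.
Assume saturation: I_D = (k_n/2)(V_GS − V_t)² = (2.5/2)×(3.1 − 1.8)² = 1.25×1.3² = 2.11 mA.
V_DS = V_DD − I_D·R_D = 20 − 2.11×8.2 = 2.72 V.
Saturation requires V_DS ≥ V_GS − V_t = 1.3 V; 2.72 ≥ 1.3 ✓.

I_D ≈ 2.1 mA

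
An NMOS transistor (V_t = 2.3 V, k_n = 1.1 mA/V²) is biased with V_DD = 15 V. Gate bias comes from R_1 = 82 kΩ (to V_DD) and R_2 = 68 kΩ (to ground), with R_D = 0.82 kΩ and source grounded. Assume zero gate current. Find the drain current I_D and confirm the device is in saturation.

V_G = V_DD·R_2/(R_1+R_2) = 15×68/150 = 6.8 V. With the source grounded, V_GS = V_G = 6.8 V.
Assume saturation: I_D = (k_n/2)(V_GS − V_t)² = (1.1/2)×(6.8 − 2.3)² = 0.55×4.5² = 11.1 mA.
V_DS = V_DD − I_D·R_D = 15 − 11.1×0.82 = 5.87 V.
Saturation requires V_DS ≥ V_GS − V_t = 4.5 V; 5.87 ≥ 4.5 ✓.

I_D ≈ 11 mA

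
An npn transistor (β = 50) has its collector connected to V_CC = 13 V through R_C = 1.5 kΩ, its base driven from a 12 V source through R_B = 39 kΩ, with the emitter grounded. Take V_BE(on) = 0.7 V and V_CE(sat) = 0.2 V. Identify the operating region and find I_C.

Assume active: I_B = (12 − 0.7)/39 = 0.29 mA, giving I_C = β·I_B = 14.5 mA.
But then V_CE = 13 − 14.5×1.5 = -8.73 V < V_CE(sat) = 0.2 V — impossible in the active region.
So the transistor is saturated. With V_CE = 0.2 V, I_C = (V_CC − 0.2)/R_C = 12.8/1.5 = 8.53 mA.
Check: β·I_B = 14.5 mA > I_C = 8.53 mA, confirming saturation.

saturation; I_C ≈ 8.5 mA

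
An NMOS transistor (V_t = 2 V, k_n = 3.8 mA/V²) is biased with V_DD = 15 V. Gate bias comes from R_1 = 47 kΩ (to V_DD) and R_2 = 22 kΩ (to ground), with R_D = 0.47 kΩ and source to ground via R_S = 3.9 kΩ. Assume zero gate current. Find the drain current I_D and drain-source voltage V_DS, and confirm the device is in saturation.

I_D ≈ 0.57 mA, V_DS ≈ 12 V

V_G = V_DD·R_2/(R_1+R_2) = 15×22/69 = 4.78 V.
Assume saturation: I_D = (k_n/2)(V_GS − V_t)² with V_GS = V_G − I_D·R_S = 4.78 − 3.9·I_D.
Substituting gives 28.9·I_D² − 42.2·I_D + 14.7 = 0, with roots I_D = 0.573 or 0.889 mA.
The root I_D = 0.889 mA gives V_GS = 1.32 V ≤ V_t, so take I_D = 0.573 mA.
Then V_GS = 2.55 V and V_DS = V_DD − I_D(R_D+R_S) = 15 − 0.573×4.37 = 12.5 V.
Saturation requires V_DS ≥ V_GS − V_t = 0.549 V; 12.5 ≥ 0.549 ✓.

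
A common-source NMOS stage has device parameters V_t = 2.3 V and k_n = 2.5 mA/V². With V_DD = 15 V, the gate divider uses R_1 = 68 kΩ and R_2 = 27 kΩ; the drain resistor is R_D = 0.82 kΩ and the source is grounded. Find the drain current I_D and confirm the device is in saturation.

I_D ≈ 4.8 mA

V_G = V_DD·R_2/(R_1+R_2) = 15×27/95 = 4.26 V. With the source grounded, V_GS = V_G = 4.26 V.
Assume saturation: I_D = (k_n/2)(V_GS − V_t)² = (2.5/2)×(4.26 − 2.3)² = 1.25×1.96² = 4.82 mA.
V_DS = V_DD − I_D·R_D = 15 − 4.82×0.82 = 11 V.
Saturation requires V_DS ≥ V_GS − V_t = 1.96 V; 11 ≥ 1.96 ✓.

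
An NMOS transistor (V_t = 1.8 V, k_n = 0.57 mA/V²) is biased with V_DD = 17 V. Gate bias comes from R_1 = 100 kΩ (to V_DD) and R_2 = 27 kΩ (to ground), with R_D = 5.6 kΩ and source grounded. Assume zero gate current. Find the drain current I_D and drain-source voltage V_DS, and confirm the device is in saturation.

V_G = V_DD·R_2/(R_1+R_2) = 17×27/127 = 3.61 V. With the source grounded, V_GS = V_G = 3.61 V.
Assume saturation: I_D = (k_n/2)(V_GS − V_t)² = (0.57/2)×(3.61 − 1.8)² = 0.285×1.81² = 0.938 mA.
V_DS = V_DD − I_D·R_D = 17 − 0.938×5.6 = 11.7 V.
Saturation requires V_DS ≥ V_GS − V_t = 1.81 V; 11.7 ≥ 1.81 ✓.

I_D ≈ 0.94 mA, V_DS ≈ 12 V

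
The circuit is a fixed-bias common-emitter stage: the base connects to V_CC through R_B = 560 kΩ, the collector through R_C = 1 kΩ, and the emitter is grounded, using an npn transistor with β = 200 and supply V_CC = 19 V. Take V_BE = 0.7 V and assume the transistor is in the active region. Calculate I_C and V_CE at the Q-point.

Base loop: V_CC = I_B·R_B + V_BE, so I_B = (19 − 0.7)/560 kΩ = 0.0327 mA.
In the active region I_C = β·I_B = 200 × 0.0327 = 6.54 mA.
Collector loop: V_CE = V_CC − I_C·R_C = 19 − 6.54×1 = 12.5 V.
Since V_CE = 12.5 V > V_CE(sat) ≈ 0.2 V, the transistor is in the active region as assumed.

I_C ≈ 6.5 mA, V_CE ≈ 12 V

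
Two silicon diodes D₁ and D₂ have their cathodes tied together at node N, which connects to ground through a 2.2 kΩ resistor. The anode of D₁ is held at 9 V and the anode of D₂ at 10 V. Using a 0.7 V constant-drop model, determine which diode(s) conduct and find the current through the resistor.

Assume both conduct. Then node N would need to be at both 9−0.7 = 8.3 V and 10−0.7 = 9.3 V, which is impossible.
Assume only D₂ conducts: V_N = 10 − 0.7 = 9.3 V, so I_R = 9.3/2.2 = 4.23 mA.
Check D₁: its anode-to-cathode voltage is 9 − 9.3 = -0.3 V < 0.7 V, so it is off. The assumption is consistent.

Only D₂ conducts; I_R ≈ 4.2 mA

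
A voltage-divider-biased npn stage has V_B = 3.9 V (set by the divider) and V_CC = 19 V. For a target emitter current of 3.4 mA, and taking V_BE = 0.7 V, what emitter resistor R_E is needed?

V_E = V_B − V_BE = 3.9 − 0.7 = 3.2 V.
R_E = V_E / I_E = 3.2 / 3.4 = 0.941 kΩ.

R_E ≈ 0.94 kΩ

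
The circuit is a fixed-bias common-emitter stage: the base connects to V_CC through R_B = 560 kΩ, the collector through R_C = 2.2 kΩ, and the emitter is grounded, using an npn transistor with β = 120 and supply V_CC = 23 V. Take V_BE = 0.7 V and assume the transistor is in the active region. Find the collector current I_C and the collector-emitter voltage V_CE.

Base loop: V_CC = I_B·R_B + V_BE, so I_B = (23 − 0.7)/560 kΩ = 0.0398 mA.
In the active region I_C = β·I_B = 120 × 0.0398 = 4.78 mA.
Collector loop: V_CE = V_CC − I_C·R_C = 23 − 4.78×2.2 = 12.5 V.
Since V_CE = 12.5 V > V_CE(sat) ≈ 0.2 V, the transistor is in the active region as assumed.

I_C ≈ 4.8 mA, V_CE ≈ 12 V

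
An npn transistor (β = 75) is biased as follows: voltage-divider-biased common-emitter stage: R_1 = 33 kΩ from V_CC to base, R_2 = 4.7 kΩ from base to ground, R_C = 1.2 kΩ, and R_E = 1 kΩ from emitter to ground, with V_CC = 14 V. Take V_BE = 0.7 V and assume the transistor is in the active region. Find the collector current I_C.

I_C ≈ 0.98 mA

Thevenize the base divider: V_Th = V_CC·R_2/(R_1+R_2) = 14×4.7/37.7 = 1.75 V, R_Th = R_1‖R_2 = 4.11 kΩ.
Base-emitter loop: V_Th = I_B·R_Th + V_BE + (β+1)I_B·R_E, so I_B = (1.75 − 0.7) / (4.11 + 76×1) = 0.013 mA.
I_C = β·I_B = 75×0.013 = 0.979 mA, and I_E = (β+1)I_B = 0.992 mA.
V_CE = V_CC − I_C·R_C − I_E·R_E = 14 − 0.979×1.2 − 0.992×1 = 11.8 V.
V_CE = 11.8 V > 0.2 V confirms active-region operation.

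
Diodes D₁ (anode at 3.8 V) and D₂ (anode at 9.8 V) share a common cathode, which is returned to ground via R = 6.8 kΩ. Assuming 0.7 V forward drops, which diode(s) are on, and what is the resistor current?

Only D₂ conducts; I_R ≈ 1.3 mA

Assume both conduct. Then node N would need to be at both 3.8−0.7 = 3.1 V and 9.8−0.7 = 9.1 V, which is impossible.
Assume only D₂ conducts: V_N = 9.8 − 0.7 = 9.1 V, so I_R = 9.1/6.8 = 1.34 mA.
Check D₁: its anode-to-cathode voltage is 3.8 − 9.1 = -5.3 V < 0.7 V, so it is off. The assumption is consistent.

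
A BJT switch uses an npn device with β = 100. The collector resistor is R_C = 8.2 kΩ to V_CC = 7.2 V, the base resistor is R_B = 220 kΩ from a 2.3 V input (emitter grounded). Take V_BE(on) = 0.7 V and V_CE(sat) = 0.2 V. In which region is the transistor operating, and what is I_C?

Assume active. Base-emitter loop: I_B = (V_BB − V_BE)/R_B = (2.3 − 0.7)/220 = 0.00727 mA.
I_C = β·I_B = 100×0.00727 = 0.727 mA.
V_CE = V_CC − I_C·R_C = 7.2 − 0.727×8.2 = 1.24 V > V_CE(sat), so the active-region assumption holds.

active; I_C ≈ 0.73 mA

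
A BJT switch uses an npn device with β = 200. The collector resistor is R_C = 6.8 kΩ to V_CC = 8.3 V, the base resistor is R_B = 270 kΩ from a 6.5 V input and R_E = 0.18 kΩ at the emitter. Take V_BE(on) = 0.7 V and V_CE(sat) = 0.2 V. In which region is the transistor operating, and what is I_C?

saturation; I_C ≈ 1.2 mA

Assume active: I_B = (6.5 − 0.7)/(270 + 201×0.18) = 0.0189 mA, I_C = β·I_B = 3.79 mA.
Then V_CE = 8.3 − 3.79×6.8 − 3.81×0.18 = -18.1 V < 0.2 V — the active assumption fails.
Re-solve with V_CE = 0.2 V. KCL at the emitter: V_E/R_E = (V_BB−0.7−V_E)/R_B + (V_CC−0.2−V_E)/R_C, giving V_E = 0.213 V.
I_C = (V_CC − 0.2 − V_E)/R_C = (8.1 − 0.213)/6.8 = 1.16 mA.
Check: I_B = (5.8 − 0.213)/270 = 0.0207 mA, and β·I_B = 4.14 mA > I_C, confirming saturation.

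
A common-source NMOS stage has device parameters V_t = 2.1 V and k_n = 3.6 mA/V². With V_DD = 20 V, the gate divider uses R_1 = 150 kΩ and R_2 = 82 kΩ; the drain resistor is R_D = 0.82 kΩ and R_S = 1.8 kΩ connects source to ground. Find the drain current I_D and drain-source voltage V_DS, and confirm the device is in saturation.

I_D ≈ 2.2 mA, V_DS ≈ 14 V

V_G = V_DD·R_2/(R_1+R_2) = 20×82/232 = 7.07 V.
Assume saturation: I_D = (k_n/2)(V_GS − V_t)² with V_GS = V_G − I_D·R_S = 7.07 − 1.8·I_D.
Substituting gives 5.83·I_D² − 33.2·I_D + 44.4 = 0, with roots I_D = 2.15 or 3.54 mA.
The root I_D = 3.54 mA gives V_GS = 0.698 V ≤ V_t, so take I_D = 2.15 mA.
Then V_GS = 3.19 V and V_DS = V_DD − I_D(R_D+R_S) = 20 − 2.15×2.62 = 14.4 V.
Saturation requires V_DS ≥ V_GS − V_t = 1.09 V; 14.4 ≥ 1.09 ✓.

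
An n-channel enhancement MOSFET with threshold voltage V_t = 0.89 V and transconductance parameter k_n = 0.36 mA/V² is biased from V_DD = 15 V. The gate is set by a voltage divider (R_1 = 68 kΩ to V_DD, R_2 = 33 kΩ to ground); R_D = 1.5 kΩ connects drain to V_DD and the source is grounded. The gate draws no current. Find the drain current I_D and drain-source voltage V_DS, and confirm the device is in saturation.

I_D ≈ 2.9 mA, V_DS ≈ 11 V

V_G = V_DD·R_2/(R_1+R_2) = 15×33/101 = 4.9 V. With the source grounded, V_GS = V_G = 4.9 V.
Assume saturation: I_D = (k_n/2)(V_GS − V_t)² = (0.36/2)×(4.9 − 0.89)² = 0.18×4.01² = 2.9 mA.
V_DS = V_DD − I_D·R_D = 15 − 2.9×1.5 = 10.7 V.
Saturation requires V_DS ≥ V_GS − V_t = 4.01 V; 10.7 ≥ 4.01 ✓.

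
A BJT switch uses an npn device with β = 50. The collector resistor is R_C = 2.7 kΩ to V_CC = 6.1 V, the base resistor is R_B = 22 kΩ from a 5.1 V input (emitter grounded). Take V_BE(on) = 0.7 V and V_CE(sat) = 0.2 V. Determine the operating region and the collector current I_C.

Assume active: I_B = (5.1 − 0.7)/22 = 0.2 mA, giving I_C = β·I_B = 10 mA.
But then V_CE = 6.1 − 10×2.7 = -20.9 V < V_CE(sat) = 0.2 V — impossible in the active region.
So the transistor is saturated. With V_CE = 0.2 V, I_C = (V_CC − 0.2)/R_C = 5.9/2.7 = 2.19 mA.
Check: β·I_B = 10 mA > I_C = 2.19 mA, confirming saturation.

saturation; I_C ≈ 2.2 mA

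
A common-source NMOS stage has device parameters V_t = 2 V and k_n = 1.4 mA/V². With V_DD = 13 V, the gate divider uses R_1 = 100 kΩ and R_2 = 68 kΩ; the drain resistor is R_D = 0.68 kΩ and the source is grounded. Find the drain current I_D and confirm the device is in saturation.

V_G = V_DD·R_2/(R_1+R_2) = 13×68/168 = 5.26 V. With the source grounded, V_GS = V_G = 5.26 V.
Assume saturation: I_D = (k_n/2)(V_GS − V_t)² = (1.4/2)×(5.26 − 2)² = 0.7×3.26² = 7.45 mA.
V_DS = V_DD − I_D·R_D = 13 − 7.45×0.68 = 7.94 V.
Saturation requires V_DS ≥ V_GS − V_t = 3.26 V; 7.94 ≥ 3.26 ✓.

I_D ≈ 7.4 mA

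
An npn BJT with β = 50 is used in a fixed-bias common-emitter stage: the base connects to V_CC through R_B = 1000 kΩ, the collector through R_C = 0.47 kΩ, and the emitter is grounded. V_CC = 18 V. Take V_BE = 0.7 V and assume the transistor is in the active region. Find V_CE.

V_CE ≈ 18 V

Base loop: V_CC = I_B·R_B + V_BE, so I_B = (18 − 0.7)/1000 kΩ = 0.0173 mA.
In the active region I_C = β·I_B = 50 × 0.0173 = 0.865 mA.
Collector loop: V_CE = V_CC − I_C·R_C = 18 − 0.865×0.47 = 17.6 V.
Since V_CE = 17.6 V > V_CE(sat) ≈ 0.2 V, the transistor is in the active region as assumed.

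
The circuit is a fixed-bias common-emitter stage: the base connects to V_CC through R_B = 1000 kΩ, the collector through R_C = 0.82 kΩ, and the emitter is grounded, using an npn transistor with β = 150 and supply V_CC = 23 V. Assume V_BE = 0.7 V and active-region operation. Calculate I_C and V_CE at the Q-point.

Base loop: V_CC = I_B·R_B + V_BE, so I_B = (23 − 0.7)/1000 kΩ = 0.0223 mA.
In the active region I_C = β·I_B = 150 × 0.0223 = 3.35 mA.
Collector loop: V_CE = V_CC − I_C·R_C = 23 − 3.35×0.82 = 20.3 V.
Since V_CE = 20.3 V > V_CE(sat) ≈ 0.2 V, the transistor is in the active region as assumed.

I_C ≈ 3.3 mA, V_CE ≈ 20 V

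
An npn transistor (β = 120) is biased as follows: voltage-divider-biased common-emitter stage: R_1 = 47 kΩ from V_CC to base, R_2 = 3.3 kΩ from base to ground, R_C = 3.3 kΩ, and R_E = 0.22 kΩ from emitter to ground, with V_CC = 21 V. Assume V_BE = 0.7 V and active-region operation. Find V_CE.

V_CE ≈ 11 V

Thevenize the base divider: V_Th = V_CC·R_2/(R_1+R_2) = 21×3.3/50.3 = 1.38 V, R_Th = R_1‖R_2 = 3.08 kΩ.
Base-emitter loop: V_Th = I_B·R_Th + V_BE + (β+1)I_B·R_E, so I_B = (1.38 − 0.7) / (3.08 + 121×0.22) = 0.0228 mA.
I_C = β·I_B = 120×0.0228 = 2.74 mA, and I_E = (β+1)I_B = 2.76 mA.
V_CE = V_CC − I_C·R_C − I_E·R_E = 21 − 2.74×3.3 − 2.76×0.22 = 11.4 V.
V_CE = 11.4 V > 0.2 V confirms active-region operation.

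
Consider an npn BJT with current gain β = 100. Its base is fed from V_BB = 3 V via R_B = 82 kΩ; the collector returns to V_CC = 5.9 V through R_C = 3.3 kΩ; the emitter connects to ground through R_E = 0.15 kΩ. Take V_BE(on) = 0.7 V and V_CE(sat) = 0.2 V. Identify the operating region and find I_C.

Assume active: I_B = (3 − 0.7)/(82 + 101×0.15) = 0.0237 mA, I_C = β·I_B = 2.37 mA.
Then V_CE = 5.9 − 2.37×3.3 − 2.39×0.15 = -2.27 V < 0.2 V — the active assumption fails.
Re-solve with V_CE = 0.2 V. KCL at the emitter: V_E/R_E = (V_BB−0.7−V_E)/R_B + (V_CC−0.2−V_E)/R_C, giving V_E = 0.251 V.
I_C = (V_CC − 0.2 − V_E)/R_C = (5.7 − 0.251)/3.3 = 1.65 mA.
Check: I_B = (2.3 − 0.251)/82 = 0.025 mA, and β·I_B = 2.5 mA > I_C, confirming saturation.

saturation; I_C ≈ 1.7 mA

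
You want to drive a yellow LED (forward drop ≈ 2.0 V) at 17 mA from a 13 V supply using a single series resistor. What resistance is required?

The resistor drops V_S − V_D = 13 − 2.0 = 11 V at 17 mA.
R = 11 V / 17 mA = 0.647 kΩ.

R ≈ 0.65 kΩ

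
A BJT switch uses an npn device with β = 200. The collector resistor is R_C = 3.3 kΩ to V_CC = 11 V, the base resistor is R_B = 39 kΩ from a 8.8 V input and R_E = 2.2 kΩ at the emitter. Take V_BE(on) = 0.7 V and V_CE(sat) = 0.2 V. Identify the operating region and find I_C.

saturation; I_C ≈ 1.9 mA

Assume active: I_B = (8.8 − 0.7)/(39 + 201×2.2) = 0.0168 mA, I_C = β·I_B = 3.37 mA.
Then V_CE = 11 − 3.37×3.3 − 3.38×2.2 = -7.55 V < 0.2 V — the active assumption fails.
Re-solve with V_CE = 0.2 V. KCL at the emitter: V_E/R_E = (V_BB−0.7−V_E)/R_B + (V_CC−0.2−V_E)/R_C, giving V_E = 4.44 V.
I_C = (V_CC − 0.2 − V_E)/R_C = (10.8 − 4.44)/3.3 = 1.93 mA.
Check: I_B = (8.1 − 4.44)/39 = 0.0938 mA, and β·I_B = 18.8 mA > I_C, confirming saturation.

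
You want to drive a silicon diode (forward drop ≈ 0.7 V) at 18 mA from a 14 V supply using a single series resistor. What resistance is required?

R ≈ 0.74 kΩ

The resistor drops V_S − V_D = 14 − 0.7 = 13.3 V at 18 mA.
R = 13.3 V / 18 mA = 0.739 kΩ.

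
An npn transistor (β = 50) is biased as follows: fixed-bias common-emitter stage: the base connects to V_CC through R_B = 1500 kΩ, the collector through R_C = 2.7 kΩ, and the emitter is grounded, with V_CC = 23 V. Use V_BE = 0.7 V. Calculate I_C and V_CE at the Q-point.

I_C ≈ 0.74 mA, V_CE ≈ 21 V

Base loop: V_CC = I_B·R_B + V_BE, so I_B = (23 − 0.7)/1500 kΩ = 0.0149 mA.
In the active region I_C = β·I_B = 50 × 0.0149 = 0.743 mA.
Collector loop: V_CE = V_CC − I_C·R_C = 23 − 0.743×2.7 = 21 V.
Since V_CE = 21 V > V_CE(sat) ≈ 0.2 V, the transistor is in the active region as assumed.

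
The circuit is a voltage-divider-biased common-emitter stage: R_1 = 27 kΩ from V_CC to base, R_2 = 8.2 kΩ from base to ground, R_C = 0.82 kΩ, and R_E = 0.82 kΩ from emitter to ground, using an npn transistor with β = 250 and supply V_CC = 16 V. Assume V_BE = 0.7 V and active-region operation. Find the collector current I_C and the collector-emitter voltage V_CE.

Thevenize the base divider: V_Th = V_CC·R_2/(R_1+R_2) = 16×8.2/35.2 = 3.73 V, R_Th = R_1‖R_2 = 6.29 kΩ.
Base-emitter loop: V_Th = I_B·R_Th + V_BE + (β+1)I_B·R_E, so I_B = (3.73 − 0.7) / (6.29 + 251×0.82) = 0.0143 mA.
I_C = β·I_B = 250×0.0143 = 3.57 mA, and I_E = (β+1)I_B = 3.58 mA.
V_CE = V_CC − I_C·R_C − I_E·R_E = 16 − 3.57×0.82 − 3.58×0.82 = 10.1 V.
V_CE = 10.1 V > 0.2 V confirms active-region operation.

I_C ≈ 3.6 mA, V_CE ≈ 10 V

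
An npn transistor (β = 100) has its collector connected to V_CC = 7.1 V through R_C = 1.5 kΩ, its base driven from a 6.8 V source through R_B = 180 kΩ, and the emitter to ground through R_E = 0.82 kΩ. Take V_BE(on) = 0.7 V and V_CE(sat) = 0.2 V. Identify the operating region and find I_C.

active; I_C ≈ 2.3 mA

Assume active. Base-emitter loop: I_B = (V_BB − V_BE)/(R_B + (β+1)R_E) = (6.8 − 0.7)/(180 + 101×0.82) = 0.0232 mA.
I_C = β·I_B = 100×0.0232 = 2.32 mA.
V_CE = V_CC − I_C·R_C − I_E·R_E = 7.1 − 2.32×1.5 − 2.34×0.82 = 1.7 V > V_CE(sat), so the active-region assumption holds.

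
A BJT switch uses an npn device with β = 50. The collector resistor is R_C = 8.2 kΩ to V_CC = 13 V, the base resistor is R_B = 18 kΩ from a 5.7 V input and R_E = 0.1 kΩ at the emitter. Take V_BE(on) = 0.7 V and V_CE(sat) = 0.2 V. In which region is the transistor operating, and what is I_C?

saturation; I_C ≈ 1.5 mA

Assume active: I_B = (5.7 − 0.7)/(18 + 51×0.1) = 0.216 mA, I_C = β·I_B = 10.8 mA.
Then V_CE = 13 − 10.8×8.2 − 11×0.1 = -76.8 V < 0.2 V — the active assumption fails.
Re-solve with V_CE = 0.2 V. KCL at the emitter: V_E/R_E = (V_BB−0.7−V_E)/R_B + (V_CC−0.2−V_E)/R_C, giving V_E = 0.181 V.
I_C = (V_CC − 0.2 − V_E)/R_C = (12.8 − 0.181)/8.2 = 1.54 mA.
Check: I_B = (5 − 0.181)/18 = 0.268 mA, and β·I_B = 13.4 mA > I_C, confirming saturation.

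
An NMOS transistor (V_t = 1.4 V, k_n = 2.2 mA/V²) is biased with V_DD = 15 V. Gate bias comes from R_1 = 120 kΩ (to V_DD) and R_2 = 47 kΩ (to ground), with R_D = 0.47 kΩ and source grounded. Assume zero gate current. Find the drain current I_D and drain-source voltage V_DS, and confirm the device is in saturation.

V_G = V_DD·R_2/(R_1+R_2) = 15×47/167 = 4.22 V. With the source grounded, V_GS = V_G = 4.22 V.
Assume saturation: I_D = (k_n/2)(V_GS − V_t)² = (2.2/2)×(4.22 − 1.4)² = 1.1×2.82² = 8.76 mA.
V_DS = V_DD − I_D·R_D = 15 − 8.76×0.47 = 10.9 V.
Saturation requires V_DS ≥ V_GS − V_t = 2.82 V; 10.9 ≥ 2.82 ✓.

I_D ≈ 8.8 mA, V_DS ≈ 11 V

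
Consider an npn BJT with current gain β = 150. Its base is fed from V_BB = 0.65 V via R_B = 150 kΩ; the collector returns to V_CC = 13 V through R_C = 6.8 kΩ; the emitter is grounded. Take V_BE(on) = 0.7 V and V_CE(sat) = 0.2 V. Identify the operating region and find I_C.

cutoff; I_C ≈ 0

V_BB = 0.65 V ≤ V_BE(on) = 0.7 V, so the base-emitter junction is not forward biased.
The transistor is in cutoff: I_B = I_C = 0.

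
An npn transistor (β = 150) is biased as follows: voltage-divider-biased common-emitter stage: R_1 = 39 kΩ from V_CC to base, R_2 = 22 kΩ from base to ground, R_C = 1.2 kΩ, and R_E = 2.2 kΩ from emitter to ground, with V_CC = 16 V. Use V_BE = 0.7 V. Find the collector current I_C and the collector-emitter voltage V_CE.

I_C ≈ 2.2 mA, V_CE ≈ 8.5 V

Thevenize the base divider: V_Th = V_CC·R_2/(R_1+R_2) = 16×22/61 = 5.77 V, R_Th = R_1‖R_2 = 14.1 kΩ.
Base-emitter loop: V_Th = I_B·R_Th + V_BE + (β+1)I_B·R_E, so I_B = (5.77 − 0.7) / (14.1 + 151×2.2) = 0.0146 mA.
I_C = β·I_B = 150×0.0146 = 2.2 mA, and I_E = (β+1)I_B = 2.21 mA.
V_CE = V_CC − I_C·R_C − I_E·R_E = 16 − 2.2×1.2 − 2.21×2.2 = 8.5 V.
V_CE = 8.5 V > 0.2 V confirms active-region operation.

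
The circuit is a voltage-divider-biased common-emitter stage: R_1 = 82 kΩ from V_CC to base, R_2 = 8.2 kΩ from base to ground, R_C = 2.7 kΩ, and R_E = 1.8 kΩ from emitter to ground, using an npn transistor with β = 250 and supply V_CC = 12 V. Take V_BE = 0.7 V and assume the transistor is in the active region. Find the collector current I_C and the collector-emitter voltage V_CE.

I_C ≈ 0.21 mA, V_CE ≈ 11 V

Thevenize the base divider: V_Th = V_CC·R_2/(R_1+R_2) = 12×8.2/90.2 = 1.09 V, R_Th = R_1‖R_2 = 7.45 kΩ.
Base-emitter loop: V_Th = I_B·R_Th + V_BE + (β+1)I_B·R_E, so I_B = (1.09 − 0.7) / (7.45 + 251×1.8) = 0.000851 mA.
I_C = β·I_B = 250×0.000851 = 0.213 mA, and I_E = (β+1)I_B = 0.214 mA.
V_CE = V_CC − I_C·R_C − I_E·R_E = 12 − 0.213×2.7 − 0.214×1.8 = 11 V.
V_CE = 11 V > 0.2 V confirms active-region operation.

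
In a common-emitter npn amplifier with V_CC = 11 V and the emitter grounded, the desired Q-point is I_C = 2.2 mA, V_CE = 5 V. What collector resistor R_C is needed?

Collector loop: V_CC = I_C·R_C + V_CE.
R_C = (V_CC − V_CE)/I_C = (11 − 5)/2.2 = 2.73 kΩ.

R_C ≈ 2.7 kΩ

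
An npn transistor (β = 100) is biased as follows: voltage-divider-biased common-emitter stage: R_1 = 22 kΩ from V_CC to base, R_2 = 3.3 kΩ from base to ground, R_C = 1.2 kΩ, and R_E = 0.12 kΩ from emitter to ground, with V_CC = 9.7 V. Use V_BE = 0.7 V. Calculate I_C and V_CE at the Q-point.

I_C ≈ 3.8 mA, V_CE ≈ 4.7 V

Thevenize the base divider: V_Th = V_CC·R_2/(R_1+R_2) = 9.7×3.3/25.3 = 1.27 V, R_Th = R_1‖R_2 = 2.87 kΩ.
Base-emitter loop: V_Th = I_B·R_Th + V_BE + (β+1)I_B·R_E, so I_B = (1.27 − 0.7) / (2.87 + 101×0.12) = 0.0377 mA.
I_C = β·I_B = 100×0.0377 = 3.77 mA, and I_E = (β+1)I_B = 3.81 mA.
V_CE = V_CC − I_C·R_C − I_E·R_E = 9.7 − 3.77×1.2 − 3.81×0.12 = 4.72 V.
V_CE = 4.72 V > 0.2 V confirms active-region operation.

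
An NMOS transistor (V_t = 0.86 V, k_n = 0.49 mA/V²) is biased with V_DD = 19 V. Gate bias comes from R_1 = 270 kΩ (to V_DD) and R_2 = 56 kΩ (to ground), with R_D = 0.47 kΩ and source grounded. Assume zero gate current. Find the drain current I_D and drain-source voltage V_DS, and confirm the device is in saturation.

I_D ≈ 1.4 mA, V_DS ≈ 18 V

V_G = V_DD·R_2/(R_1+R_2) = 19×56/326 = 3.26 V. With the source grounded, V_GS = V_G = 3.26 V.
Assume saturation: I_D = (k_n/2)(V_GS − V_t)² = (0.49/2)×(3.26 − 0.86)² = 0.245×2.4² = 1.42 mA.
V_DS = V_DD − I_D·R_D = 19 − 1.42×0.47 = 18.3 V.
Saturation requires V_DS ≥ V_GS − V_t = 2.4 V; 18.3 ≥ 2.4 ✓.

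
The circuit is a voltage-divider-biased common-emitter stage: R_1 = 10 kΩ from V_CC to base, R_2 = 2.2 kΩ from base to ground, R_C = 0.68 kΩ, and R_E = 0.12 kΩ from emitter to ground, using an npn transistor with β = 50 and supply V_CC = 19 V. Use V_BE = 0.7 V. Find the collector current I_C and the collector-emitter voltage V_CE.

I_C ≈ 17 mA, V_CE ≈ 5.2 V

Thevenize the base divider: V_Th = V_CC·R_2/(R_1+R_2) = 19×2.2/12.2 = 3.43 V, R_Th = R_1‖R_2 = 1.8 kΩ.
Base-emitter loop: V_Th = I_B·R_Th + V_BE + (β+1)I_B·R_E, so I_B = (3.43 − 0.7) / (1.8 + 51×0.12) = 0.344 mA.
I_C = β·I_B = 50×0.344 = 17.2 mA, and I_E = (β+1)I_B = 17.5 mA.
V_CE = V_CC − I_C·R_C − I_E·R_E = 19 − 17.2×0.68 − 17.5×0.12 = 5.2 V.
V_CE = 5.2 V > 0.2 V confirms active-region operation.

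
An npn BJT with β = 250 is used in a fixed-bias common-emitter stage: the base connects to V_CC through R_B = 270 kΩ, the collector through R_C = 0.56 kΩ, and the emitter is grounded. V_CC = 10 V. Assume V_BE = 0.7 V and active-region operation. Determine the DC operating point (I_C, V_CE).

Base loop: V_CC = I_B·R_B + V_BE, so I_B = (10 − 0.7)/270 kΩ = 0.0344 mA.
In the active region I_C = β·I_B = 250 × 0.0344 = 8.61 mA.
Collector loop: V_CE = V_CC − I_C·R_C = 10 − 8.61×0.56 = 5.18 V.
Since V_CE = 5.18 V > V_CE(sat) ≈ 0.2 V, the transistor is in the active region as assumed.

I_C ≈ 8.6 mA, V_CE ≈ 5.2 V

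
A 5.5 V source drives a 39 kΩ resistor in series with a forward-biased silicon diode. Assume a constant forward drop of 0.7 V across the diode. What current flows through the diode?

I ≈ 0.12 mA

KVL around the loop: 5.5 = V_D + I·R = 0.7 + I × 39 kΩ.
So I = (5.5 − 0.7) / 39 kΩ = 4.8 / 39 = 0.123 mA.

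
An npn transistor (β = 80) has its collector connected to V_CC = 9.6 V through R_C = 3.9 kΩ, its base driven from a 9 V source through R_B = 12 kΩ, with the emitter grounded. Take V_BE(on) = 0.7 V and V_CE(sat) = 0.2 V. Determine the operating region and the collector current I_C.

saturation; I_C ≈ 2.4 mA

Assume active: I_B = (9 − 0.7)/12 = 0.692 mA, giving I_C = β·I_B = 55.3 mA.
But then V_CE = 9.6 − 55.3×3.9 = -206 V < V_CE(sat) = 0.2 V — impossible in the active region.
So the transistor is saturated. With V_CE = 0.2 V, I_C = (V_CC − 0.2)/R_C = 9.4/3.9 = 2.41 mA.
Check: β·I_B = 55.3 mA > I_C = 2.41 mA, confirming saturation.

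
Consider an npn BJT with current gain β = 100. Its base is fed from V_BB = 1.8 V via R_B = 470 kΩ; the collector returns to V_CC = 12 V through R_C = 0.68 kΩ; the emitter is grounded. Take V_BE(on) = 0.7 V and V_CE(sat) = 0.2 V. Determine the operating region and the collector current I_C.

active; I_C ≈ 0.23 mA

Assume active. Base-emitter loop: I_B = (V_BB − V_BE)/R_B = (1.8 − 0.7)/470 = 0.00234 mA.
I_C = β·I_B = 100×0.00234 = 0.234 mA.
V_CE = V_CC − I_C·R_C = 12 − 0.234×0.68 = 11.8 V > V_CE(sat), so the active-region assumption holds.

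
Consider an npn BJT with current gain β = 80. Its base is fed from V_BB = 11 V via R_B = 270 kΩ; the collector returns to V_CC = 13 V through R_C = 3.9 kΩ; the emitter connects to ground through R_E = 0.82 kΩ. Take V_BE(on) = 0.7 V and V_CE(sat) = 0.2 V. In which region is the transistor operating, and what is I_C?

Assume active. Base-emitter loop: I_B = (V_BB − V_BE)/(R_B + (β+1)R_E) = (11 − 0.7)/(270 + 81×0.82) = 0.0306 mA.
I_C = β·I_B = 80×0.0306 = 2.45 mA.
V_CE = V_CC − I_C·R_C − I_E·R_E = 13 − 2.45×3.9 − 2.48×0.82 = 1.41 V > V_CE(sat), so the active-region assumption holds.

active; I_C ≈ 2.4 mA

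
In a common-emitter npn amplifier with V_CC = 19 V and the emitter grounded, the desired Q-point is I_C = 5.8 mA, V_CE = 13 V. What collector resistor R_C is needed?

R_C ≈ 1 kΩ

Collector loop: V_CC = I_C·R_C + V_CE.
R_C = (V_CC − V_CE)/I_C = (19 − 13)/5.8 = 1.03 kΩ.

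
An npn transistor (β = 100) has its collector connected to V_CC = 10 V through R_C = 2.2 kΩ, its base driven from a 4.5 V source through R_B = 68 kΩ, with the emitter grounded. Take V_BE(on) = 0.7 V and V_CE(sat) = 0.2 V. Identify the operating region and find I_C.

saturation; I_C ≈ 4.5 mA

Assume active: I_B = (4.5 − 0.7)/68 = 0.0559 mA, giving I_C = β·I_B = 5.59 mA.
But then V_CE = 10 − 5.59×2.2 = -2.29 V < V_CE(sat) = 0.2 V — impossible in the active region.
So the transistor is saturated. With V_CE = 0.2 V, I_C = (V_CC − 0.2)/R_C = 9.8/2.2 = 4.45 mA.
Check: β·I_B = 5.59 mA > I_C = 4.45 mA, confirming saturation.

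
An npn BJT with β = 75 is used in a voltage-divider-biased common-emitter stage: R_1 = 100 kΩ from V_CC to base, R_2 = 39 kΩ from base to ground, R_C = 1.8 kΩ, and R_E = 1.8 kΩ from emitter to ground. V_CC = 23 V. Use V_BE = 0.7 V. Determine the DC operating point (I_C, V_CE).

Thevenize the base divider: V_Th = V_CC·R_2/(R_1+R_2) = 23×39/139 = 6.45 V, R_Th = R_1‖R_2 = 28.1 kΩ.
Base-emitter loop: V_Th = I_B·R_Th + V_BE + (β+1)I_B·R_E, so I_B = (6.45 − 0.7) / (28.1 + 76×1.8) = 0.0349 mA.
I_C = β·I_B = 75×0.0349 = 2.62 mA, and I_E = (β+1)I_B = 2.65 mA.
V_CE = V_CC − I_C·R_C − I_E·R_E = 23 − 2.62×1.8 − 2.65×1.8 = 13.5 V.
V_CE = 13.5 V > 0.2 V confirms active-region operation.

I_C ≈ 2.6 mA, V_CE ≈ 14 V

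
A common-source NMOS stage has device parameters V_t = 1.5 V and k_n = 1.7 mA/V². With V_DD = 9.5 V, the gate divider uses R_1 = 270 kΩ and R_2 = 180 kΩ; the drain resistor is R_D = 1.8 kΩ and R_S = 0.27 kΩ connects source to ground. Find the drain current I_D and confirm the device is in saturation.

I_D ≈ 2.4 mA

V_G = V_DD·R_2/(R_1+R_2) = 9.5×180/450 = 3.8 V.
Assume saturation: I_D = (k_n/2)(V_GS − V_t)² with V_GS = V_G − I_D·R_S = 3.8 − 0.27·I_D.
Substituting gives 0.062·I_D² − 2.06·I_D + 4.5 = 0, with roots I_D = 2.35 or 30.8 mA.
The root I_D = 30.8 mA gives V_GS = -4.52 V ≤ V_t, so take I_D = 2.35 mA.
Then V_GS = 3.16 V and V_DS = V_DD − I_D(R_D+R_S) = 9.5 − 2.35×2.07 = 4.63 V.
Saturation requires V_DS ≥ V_GS − V_t = 1.66 V; 4.63 ≥ 1.66 ✓.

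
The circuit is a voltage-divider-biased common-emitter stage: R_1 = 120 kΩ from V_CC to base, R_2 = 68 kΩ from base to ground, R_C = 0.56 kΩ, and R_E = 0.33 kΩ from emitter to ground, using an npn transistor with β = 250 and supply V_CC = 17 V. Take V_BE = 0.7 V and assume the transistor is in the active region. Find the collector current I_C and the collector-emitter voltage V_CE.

I_C ≈ 11 mA, V_CE ≈ 7.4 V

Thevenize the base divider: V_Th = V_CC·R_2/(R_1+R_2) = 17×68/188 = 6.15 V, R_Th = R_1‖R_2 = 43.4 kΩ.
Base-emitter loop: V_Th = I_B·R_Th + V_BE + (β+1)I_B·R_E, so I_B = (6.15 − 0.7) / (43.4 + 251×0.33) = 0.0432 mA.
I_C = β·I_B = 250×0.0432 = 10.8 mA, and I_E = (β+1)I_B = 10.8 mA.
V_CE = V_CC − I_C·R_C − I_E·R_E = 17 − 10.8×0.56 − 10.8×0.33 = 7.38 V.
V_CE = 7.38 V > 0.2 V confirms active-region operation.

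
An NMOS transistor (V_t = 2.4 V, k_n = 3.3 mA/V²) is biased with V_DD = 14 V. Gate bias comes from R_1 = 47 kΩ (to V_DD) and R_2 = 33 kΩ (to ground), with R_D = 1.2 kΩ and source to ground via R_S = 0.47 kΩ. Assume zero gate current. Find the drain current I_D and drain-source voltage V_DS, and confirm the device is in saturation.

V_G = V_DD·R_2/(R_1+R_2) = 14×33/80 = 5.78 V.
Assume saturation: I_D = (k_n/2)(V_GS − V_t)² with V_GS = V_G − I_D·R_S = 5.78 − 0.47·I_D.
Substituting gives 0.364·I_D² − 6.23·I_D + 18.8 = 0, with roots I_D = 3.91 or 13.2 mA.
The root I_D = 13.2 mA gives V_GS = -0.428 V ≤ V_t, so take I_D = 3.91 mA.
Then V_GS = 3.94 V and V_DS = V_DD − I_D(R_D+R_S) = 14 − 3.91×1.67 = 7.48 V.
Saturation requires V_DS ≥ V_GS − V_t = 1.54 V; 7.48 ≥ 1.54 ✓.

I_D ≈ 3.9 mA, V_DS ≈ 7.5 V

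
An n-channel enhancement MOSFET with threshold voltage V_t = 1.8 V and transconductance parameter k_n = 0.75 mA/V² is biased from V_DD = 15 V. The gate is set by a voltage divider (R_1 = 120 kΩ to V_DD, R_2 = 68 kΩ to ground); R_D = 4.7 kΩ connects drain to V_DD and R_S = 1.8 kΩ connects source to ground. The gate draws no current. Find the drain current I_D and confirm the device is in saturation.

I_D ≈ 1.1 mA

V_G = V_DD·R_2/(R_1+R_2) = 15×68/188 = 5.43 V.
Assume saturation: I_D = (k_n/2)(V_GS − V_t)² with V_GS = V_G − I_D·R_S = 5.43 − 1.8·I_D.
Substituting gives 1.22·I_D² − 5.89·I_D + 4.93 = 0, with roots I_D = 1.07 or 3.78 mA.
The root I_D = 3.78 mA gives V_GS = -1.37 V ≤ V_t, so take I_D = 1.07 mA.
Then V_GS = 3.49 V and V_DS = V_DD − I_D(R_D+R_S) = 15 − 1.07×6.5 = 8.02 V.
Saturation requires V_DS ≥ V_GS − V_t = 1.69 V; 8.02 ≥ 1.69 ✓.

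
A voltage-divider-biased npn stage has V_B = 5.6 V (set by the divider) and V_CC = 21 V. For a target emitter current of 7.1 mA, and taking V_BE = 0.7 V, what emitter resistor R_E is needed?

R_E ≈ 0.69 kΩ

V_E = V_B − V_BE = 5.6 − 0.7 = 4.9 V.
R_E = V_E / I_E = 4.9 / 7.1 = 0.69 kΩ.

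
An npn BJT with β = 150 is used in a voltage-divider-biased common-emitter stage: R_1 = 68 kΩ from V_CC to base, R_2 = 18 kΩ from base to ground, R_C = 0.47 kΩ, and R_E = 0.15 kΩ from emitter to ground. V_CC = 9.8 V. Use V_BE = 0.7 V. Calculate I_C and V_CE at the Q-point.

Thevenize the base divider: V_Th = V_CC·R_2/(R_1+R_2) = 9.8×18/86 = 2.05 V, R_Th = R_1‖R_2 = 14.2 kΩ.
Base-emitter loop: V_Th = I_B·R_Th + V_BE + (β+1)I_B·R_E, so I_B = (2.05 − 0.7) / (14.2 + 151×0.15) = 0.0366 mA.
I_C = β·I_B = 150×0.0366 = 5.5 mA, and I_E = (β+1)I_B = 5.53 mA.
V_CE = V_CC − I_C·R_C − I_E·R_E = 9.8 − 5.5×0.47 − 5.53×0.15 = 6.39 V.
V_CE = 6.39 V > 0.2 V confirms active-region operation.

I_C ≈ 5.5 mA, V_CE ≈ 6.4 V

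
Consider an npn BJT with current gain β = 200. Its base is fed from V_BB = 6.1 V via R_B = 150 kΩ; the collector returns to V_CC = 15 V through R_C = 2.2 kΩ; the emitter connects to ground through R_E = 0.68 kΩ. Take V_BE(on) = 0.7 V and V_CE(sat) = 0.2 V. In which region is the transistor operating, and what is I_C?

active; I_C ≈ 3.8 mA

Assume active. Base-emitter loop: I_B = (V_BB − V_BE)/(R_B + (β+1)R_E) = (6.1 − 0.7)/(150 + 201×0.68) = 0.0188 mA.
I_C = β·I_B = 200×0.0188 = 3.77 mA.
V_CE = V_CC − I_C·R_C − I_E·R_E = 15 − 3.77×2.2 − 3.79×0.68 = 4.14 V > V_CE(sat), so the active-region assumption holds.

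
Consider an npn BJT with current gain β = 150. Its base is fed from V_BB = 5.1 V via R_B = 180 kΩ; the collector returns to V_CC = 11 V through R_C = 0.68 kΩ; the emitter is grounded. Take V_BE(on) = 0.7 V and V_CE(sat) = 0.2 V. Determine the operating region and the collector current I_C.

active; I_C ≈ 3.7 mA

Assume active. Base-emitter loop: I_B = (V_BB − V_BE)/R_B = (5.1 − 0.7)/180 = 0.0244 mA.
I_C = β·I_B = 150×0.0244 = 3.67 mA.
V_CE = V_CC − I_C·R_C = 11 − 3.67×0.68 = 8.51 V > V_CE(sat), so the active-region assumption holds.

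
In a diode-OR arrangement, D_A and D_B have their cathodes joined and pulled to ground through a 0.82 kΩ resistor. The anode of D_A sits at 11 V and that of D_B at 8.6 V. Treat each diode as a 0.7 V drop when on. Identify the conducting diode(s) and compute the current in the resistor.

Assume both conduct. Then node N would need to be at both 11−0.7 = 10.3 V and 8.6−0.7 = 7.9 V, which is impossible.
Assume only D_A conducts: V_N = 11 − 0.7 = 10.3 V, so I_R = 10.3/0.82 = 12.6 mA.
Check D_B: its anode-to-cathode voltage is 8.6 − 10.3 = -1.7 V < 0.7 V, so it is off. The assumption is consistent.

Only D_A conducts; I_R ≈ 13 mA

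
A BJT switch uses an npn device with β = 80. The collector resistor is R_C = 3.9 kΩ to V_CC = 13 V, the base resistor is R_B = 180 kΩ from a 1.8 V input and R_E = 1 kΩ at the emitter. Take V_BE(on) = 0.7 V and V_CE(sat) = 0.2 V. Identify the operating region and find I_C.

active; I_C ≈ 0.34 mA

Assume active. Base-emitter loop: I_B = (V_BB − V_BE)/(R_B + (β+1)R_E) = (1.8 − 0.7)/(180 + 81×1) = 0.00421 mA.
I_C = β·I_B = 80×0.00421 = 0.337 mA.
V_CE = V_CC − I_C·R_C − I_E·R_E = 13 − 0.337×3.9 − 0.341×1 = 11.3 V > V_CE(sat), so the active-region assumption holds.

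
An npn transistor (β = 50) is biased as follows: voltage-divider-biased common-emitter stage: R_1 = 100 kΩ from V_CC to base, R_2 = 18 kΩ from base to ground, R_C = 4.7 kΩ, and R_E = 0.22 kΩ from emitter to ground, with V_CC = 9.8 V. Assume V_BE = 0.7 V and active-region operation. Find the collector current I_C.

Thevenize the base divider: V_Th = V_CC·R_2/(R_1+R_2) = 9.8×18/118 = 1.49 V, R_Th = R_1‖R_2 = 15.3 kΩ.
Base-emitter loop: V_Th = I_B·R_Th + V_BE + (β+1)I_B·R_E, so I_B = (1.49 − 0.7) / (15.3 + 51×0.22) = 0.03 mA.
I_C = β·I_B = 50×0.03 = 1.5 mA, and I_E = (β+1)I_B = 1.53 mA.
V_CE = V_CC − I_C·R_C − I_E·R_E = 9.8 − 1.5×4.7 − 1.53×0.22 = 2.41 V.
V_CE = 2.41 V > 0.2 V confirms active-region operation.

I_C ≈ 1.5 mA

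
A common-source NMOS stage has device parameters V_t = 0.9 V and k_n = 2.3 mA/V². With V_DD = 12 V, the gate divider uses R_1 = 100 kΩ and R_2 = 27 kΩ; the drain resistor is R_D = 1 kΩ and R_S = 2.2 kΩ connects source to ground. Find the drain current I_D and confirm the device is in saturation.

I_D ≈ 0.46 mA

V_G = V_DD·R_2/(R_1+R_2) = 12×27/127 = 2.55 V.
Assume saturation: I_D = (k_n/2)(V_GS − V_t)² with V_GS = V_G − I_D·R_S = 2.55 − 2.2·I_D.
Substituting gives 5.57·I_D² − 9.35·I_D + 3.14 = 0, with roots I_D = 0.462 or 1.22 mA.
The root I_D = 1.22 mA gives V_GS = -0.129 V ≤ V_t, so take I_D = 0.462 mA.
Then V_GS = 1.53 V and V_DS = V_DD − I_D(R_D+R_S) = 12 − 0.462×3.2 = 10.5 V.
Saturation requires V_DS ≥ V_GS − V_t = 0.634 V; 10.5 ≥ 0.634 ✓.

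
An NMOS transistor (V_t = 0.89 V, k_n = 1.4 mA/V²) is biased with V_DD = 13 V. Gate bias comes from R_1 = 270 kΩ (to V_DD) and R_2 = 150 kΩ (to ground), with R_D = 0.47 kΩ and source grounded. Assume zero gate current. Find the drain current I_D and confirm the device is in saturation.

V_G = V_DD·R_2/(R_1+R_2) = 13×150/420 = 4.64 V. With the source grounded, V_GS = V_G = 4.64 V.
Assume saturation: I_D = (k_n/2)(V_GS − V_t)² = (1.4/2)×(4.64 − 0.89)² = 0.7×3.75² = 9.86 mA.
V_DS = V_DD − I_D·R_D = 13 − 9.86×0.47 = 8.37 V.
Saturation requires V_DS ≥ V_GS − V_t = 3.75 V; 8.37 ≥ 3.75 ✓.

I_D ≈ 9.9 mA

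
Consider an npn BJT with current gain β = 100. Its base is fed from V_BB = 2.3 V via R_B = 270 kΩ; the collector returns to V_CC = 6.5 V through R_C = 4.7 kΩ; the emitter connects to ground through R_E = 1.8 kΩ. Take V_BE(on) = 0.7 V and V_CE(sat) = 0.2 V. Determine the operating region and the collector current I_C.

active; I_C ≈ 0.35 mA

Assume active. Base-emitter loop: I_B = (V_BB − V_BE)/(R_B + (β+1)R_E) = (2.3 − 0.7)/(270 + 101×1.8) = 0.00354 mA.
I_C = β·I_B = 100×0.00354 = 0.354 mA.
V_CE = V_CC − I_C·R_C − I_E·R_E = 6.5 − 0.354×4.7 − 0.358×1.8 = 4.19 V > V_CE(sat), so the active-region assumption holds.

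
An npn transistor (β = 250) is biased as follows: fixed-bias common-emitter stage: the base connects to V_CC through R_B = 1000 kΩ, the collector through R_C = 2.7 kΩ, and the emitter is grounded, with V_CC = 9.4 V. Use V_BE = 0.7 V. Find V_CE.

Base loop: V_CC = I_B·R_B + V_BE, so I_B = (9.4 − 0.7)/1000 kΩ = 0.0087 mA.
In the active region I_C = β·I_B = 250 × 0.0087 = 2.18 mA.
Collector loop: V_CE = V_CC − I_C·R_C = 9.4 − 2.18×2.7 = 3.53 V.
Since V_CE = 3.53 V > V_CE(sat) ≈ 0.2 V, the transistor is in the active region as assumed.

V_CE ≈ 3.5 V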